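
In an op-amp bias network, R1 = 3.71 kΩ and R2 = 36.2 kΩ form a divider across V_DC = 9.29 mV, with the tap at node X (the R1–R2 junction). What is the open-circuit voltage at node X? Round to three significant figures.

V_th is the unloaded tap voltage: V_DC · R2/(R1+R2) = 9.29 × 0.9070 = 8.426 mV.

V_th ≈ 8.43 mV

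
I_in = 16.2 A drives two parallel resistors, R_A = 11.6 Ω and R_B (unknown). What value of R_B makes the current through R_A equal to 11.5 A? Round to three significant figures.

In a two-way split, I_A/I_in = R_B/(R_A + R_B).
With f = 0.7099, R_B = R_A · f/(1−f) = 11.6 × 2.447 = 28.38 Ω.

R_B ≈ 28.4 Ω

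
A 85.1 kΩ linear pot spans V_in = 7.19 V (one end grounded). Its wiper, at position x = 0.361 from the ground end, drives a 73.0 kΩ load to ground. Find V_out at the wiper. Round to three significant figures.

V_out ≈ 2.05 V

Lower segment x·R_p = 30.72 kΩ; upper segment (1−x)·R_p = 54.38 kΩ.
R_L loads the lower segment: effective lower R = 21.62 kΩ.
V_out = 7.19 × 21.62/(54.38 + 21.62) = 2.046 V.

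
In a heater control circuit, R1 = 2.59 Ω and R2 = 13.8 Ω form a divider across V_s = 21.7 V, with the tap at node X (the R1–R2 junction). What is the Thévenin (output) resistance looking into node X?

R_th ≈ 2.18 Ω

Zeroing V_s shorts the top of R1 to ground, so R_th = R1 ‖ R2 = 2.181 Ω.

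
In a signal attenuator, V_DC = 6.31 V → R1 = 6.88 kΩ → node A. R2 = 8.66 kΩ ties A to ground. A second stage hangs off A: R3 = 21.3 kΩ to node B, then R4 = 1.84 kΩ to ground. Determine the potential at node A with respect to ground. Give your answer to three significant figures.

V_A ≈ 3.02 V

Node A sees R2 in parallel with the series input of stage 2, R3 + R4 = 23.14 kΩ.
R2 ‖ (R3+R4) = 6.302 kΩ.
So V_A = 6.31 × 0.4781 = 3.017 V.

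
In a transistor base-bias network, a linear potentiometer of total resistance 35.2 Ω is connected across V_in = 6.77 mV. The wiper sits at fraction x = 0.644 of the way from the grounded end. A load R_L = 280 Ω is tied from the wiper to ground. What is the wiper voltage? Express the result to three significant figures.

Split the track: R_lower = x·R_p = 22.67 Ω, R_upper = (1−x)·R_p = 12.53 Ω.
Lower segment in parallel with the load: 22.67 ‖ 280 = 20.97 Ω.
Loaded-divider output: V_out = 6.77 × 0.6260 = 4.238 mV.

V_out ≈ 4.24 mV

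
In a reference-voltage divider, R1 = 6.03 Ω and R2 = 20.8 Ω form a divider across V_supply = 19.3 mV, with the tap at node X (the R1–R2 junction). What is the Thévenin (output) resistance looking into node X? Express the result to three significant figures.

Zeroing V_supply shorts the top of R1 to ground, so R_th = R1 ‖ R2 = 4.675 Ω.

R_th ≈ 4.67 Ω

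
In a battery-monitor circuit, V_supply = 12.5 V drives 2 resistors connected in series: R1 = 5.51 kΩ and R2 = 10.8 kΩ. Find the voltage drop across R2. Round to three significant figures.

V ≈ 8.28 V

Series total: ΣR = 5.51 + 10.8 = 16.31 kΩ.
V = V_supply · R/ΣR = 12.5 × 0.6622 = 8.277 V.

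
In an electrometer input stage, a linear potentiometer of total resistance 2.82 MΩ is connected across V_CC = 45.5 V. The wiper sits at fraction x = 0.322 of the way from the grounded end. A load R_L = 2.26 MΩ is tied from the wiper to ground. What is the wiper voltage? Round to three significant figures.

V_out ≈ 11.5 V

The pot divides into 1.912 MΩ above the wiper and 0.9080 MΩ below.
(x·R_p) ‖ R_L = 0.6478 MΩ.
Then V_out = V_CC · 0.6478/(1.912 + 0.6478) = 11.51 V.
(Unloaded: V_out = x·V_CC = 14.7 V.)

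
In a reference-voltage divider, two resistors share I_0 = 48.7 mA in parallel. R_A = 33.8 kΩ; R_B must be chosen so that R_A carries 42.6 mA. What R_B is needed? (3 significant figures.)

The fraction through R_A equals R_B/(R_A+R_B).
With f = 0.8747, R_B = R_A · f/(1−f) = 33.8 × 6.984 = 236.0 kΩ.

R_B ≈ 236 kΩ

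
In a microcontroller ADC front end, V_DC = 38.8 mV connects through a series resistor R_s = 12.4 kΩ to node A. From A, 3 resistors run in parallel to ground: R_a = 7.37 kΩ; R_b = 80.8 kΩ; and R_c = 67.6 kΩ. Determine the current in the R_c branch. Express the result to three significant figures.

I ≈ 0.190 µA

Combine the parallel branches: R_p = (1/7.37 + 1/80.8 + 1/67.6)⁻¹ = 6.140 kΩ.
Node voltage V_A = V_DC · R_p/(R_s + R_p) = 38.8 × 0.3312 = 12.85 mV.
I(R_c) = V_A / R_c = 12.85/67.6 = 0.1901 µA.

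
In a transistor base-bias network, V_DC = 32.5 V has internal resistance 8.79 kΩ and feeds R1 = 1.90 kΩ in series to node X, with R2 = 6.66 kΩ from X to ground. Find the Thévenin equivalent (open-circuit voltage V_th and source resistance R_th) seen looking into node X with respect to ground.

V_th ≈ 12.5 V, R_th ≈ 4.10 kΩ

R1' = 8.79 + 1.90 = 10.69 kΩ (source resistance + R1).
Open-circuit (no load on X): V_th = V_DC · R2/(R1' + R2) = 32.5 × 6.66/(10.69 + 6.66) = 12.48 V.
Zeroing V_DC shorts the top of R1' to ground, so R_th = R1' ‖ R2 = 4.103 kΩ.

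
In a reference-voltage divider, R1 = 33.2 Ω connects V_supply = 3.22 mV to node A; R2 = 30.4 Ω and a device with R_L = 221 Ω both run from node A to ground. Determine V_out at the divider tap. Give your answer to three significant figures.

V_out ≈ 1.44 mV

The load sits in parallel with R2, giving an effective lower resistance R2' = R2·R_L/(R2+R_L) = 26.72 Ω.
Then V_out = V_supply · R2'/(R1 + R2') = 3.22 × 26.72/59.92 = 1.436 mV.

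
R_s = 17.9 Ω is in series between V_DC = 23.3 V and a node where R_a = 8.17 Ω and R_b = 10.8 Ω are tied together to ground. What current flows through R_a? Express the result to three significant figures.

Parallel bank: R_p = 1/(1/8.17 + 1/10.8) = 4.651 Ω.
V_A by voltage divider: V_A = 23.3 × 4.651/(17.9 + 4.651) = 4.806 V.
I(R_a) = V_A / R_a = 4.806/8.17 = 0.5882 A.
(Equivalently: I_total = 1.033 A, then current-divider fraction G_k/ΣG = 0.5693.)

I ≈ 0.588 A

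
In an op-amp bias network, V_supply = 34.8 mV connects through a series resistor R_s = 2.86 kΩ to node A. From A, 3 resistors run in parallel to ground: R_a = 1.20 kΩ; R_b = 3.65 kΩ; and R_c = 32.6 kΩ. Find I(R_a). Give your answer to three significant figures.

I ≈ 6.82 µA

Combine the parallel branches: R_p = (1/1.20 + 1/3.65 + 1/32.6)⁻¹ = 0.8787 kΩ.
Node voltage V_A = V_supply · R_p/(R_s + R_p) = 34.8 × 0.2350 = 8.179 mV.
I(R_a) = V_A / R_a = 8.179/1.20 = 6.816 µA.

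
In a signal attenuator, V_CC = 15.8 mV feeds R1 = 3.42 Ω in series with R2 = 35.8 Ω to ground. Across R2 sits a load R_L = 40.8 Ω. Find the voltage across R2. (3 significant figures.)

R2 ‖ R_L = (35.8 × 40.8)/(35.8 + 40.8) = 19.07 Ω.
Now apply the divider: V_out = 15.8 × 0.8479 = 13.40 mV.
(Unloaded it would be 14.4 mV; the load pulls it down.)

V_out ≈ 13.4 mV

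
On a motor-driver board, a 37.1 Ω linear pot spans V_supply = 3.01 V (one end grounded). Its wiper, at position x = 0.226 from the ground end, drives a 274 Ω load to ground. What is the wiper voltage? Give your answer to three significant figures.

Split the track: R_lower = x·R_p = 8.385 Ω, R_upper = (1−x)·R_p = 28.72 Ω.
(x·R_p) ‖ R_L = 8.136 Ω.
V_out = 3.01 × 8.136/(28.72 + 8.136) = 0.6645 V.
(Unloaded: V_out = x·V_supply = 0.680 V.)

V_out ≈ 0.665 V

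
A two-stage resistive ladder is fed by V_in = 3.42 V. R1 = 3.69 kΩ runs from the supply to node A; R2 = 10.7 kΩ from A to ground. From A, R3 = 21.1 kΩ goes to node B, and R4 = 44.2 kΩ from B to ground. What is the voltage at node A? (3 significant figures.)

Node A sees R2 in parallel with the series input of stage 2, R3 + R4 = 65.30 kΩ.
R2 ‖ (R3+R4) = 9.194 kΩ.
V_A = 3.42 × 9.194/(3.69 + 9.194) = 2.440 V.

V_A ≈ 2.44 V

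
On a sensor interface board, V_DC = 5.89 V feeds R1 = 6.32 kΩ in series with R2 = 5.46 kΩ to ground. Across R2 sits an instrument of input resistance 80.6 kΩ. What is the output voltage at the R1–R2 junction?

The load sits in parallel with R2, giving an effective lower resistance R2' = R2·R_L/(R2+R_L) = 5.114 kΩ.
Then V_out = V_DC · R2'/(R1 + R2') = 5.89 × 5.114/11.43 = 2.634 V.

V_out ≈ 2.63 V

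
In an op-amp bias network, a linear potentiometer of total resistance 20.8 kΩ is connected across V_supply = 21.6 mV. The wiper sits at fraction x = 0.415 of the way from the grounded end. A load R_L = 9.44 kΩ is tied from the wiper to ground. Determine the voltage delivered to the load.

V_out ≈ 5.84 mV

Split the track: R_lower = x·R_p = 8.632 kΩ, R_upper = (1−x)·R_p = 12.17 kΩ.
(x·R_p) ‖ R_L = 4.509 kΩ.
Then V_out = V_supply · 4.509/(12.17 + 4.509) = 5.840 mV.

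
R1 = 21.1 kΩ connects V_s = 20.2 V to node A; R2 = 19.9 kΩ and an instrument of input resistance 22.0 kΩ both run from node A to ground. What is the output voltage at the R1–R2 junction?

First combine the lower leg with the load: R2 ‖ R_L = 10.45 kΩ.
Voltage divider with the loaded lower leg: V_out = 20.2 × 10.45/(21.1 + 10.45) = 20.2 × 0.3312 = 6.690 V.

V_out ≈ 6.69 V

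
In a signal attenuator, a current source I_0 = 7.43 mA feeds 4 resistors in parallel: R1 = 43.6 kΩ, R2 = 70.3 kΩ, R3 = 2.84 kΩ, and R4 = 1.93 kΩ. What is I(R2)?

I ≈ 0.116 mA

Total conductance ΣG = 1/43.6 + 1/70.3 + 1/2.84 + 1/1.93 = 0.9074 (units of 1/kΩ).
R2 takes the fraction G_k/ΣG = 0.01422/0.9074 = 0.01568, so I = 7.43 × 0.01568 = 0.1165 mA.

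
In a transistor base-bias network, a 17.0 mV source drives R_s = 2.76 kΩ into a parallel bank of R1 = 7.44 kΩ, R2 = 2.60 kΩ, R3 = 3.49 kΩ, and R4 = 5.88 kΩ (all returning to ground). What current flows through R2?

I ≈ 1.77 µA

Combine the parallel branches: R_p = (1/7.44 + 1/2.60 + 1/3.49 + 1/5.88)⁻¹ = 1.025 kΩ.
V_A by voltage divider: V_A = 17.0 × 1.025/(2.76 + 1.025) = 4.604 mV.
I(R2) = V_A / R2 = 4.604/2.60 = 1.771 µA.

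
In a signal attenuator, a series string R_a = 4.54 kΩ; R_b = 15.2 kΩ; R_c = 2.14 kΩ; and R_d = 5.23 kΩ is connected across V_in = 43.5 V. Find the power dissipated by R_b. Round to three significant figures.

Series current I = V_in/ΣR = 43.5/27.11 = 1.605 mA.
P(R_b) = I²·R_b = (1.605)² × 15.2 = 39.13 mW.

P ≈ 39.1 mW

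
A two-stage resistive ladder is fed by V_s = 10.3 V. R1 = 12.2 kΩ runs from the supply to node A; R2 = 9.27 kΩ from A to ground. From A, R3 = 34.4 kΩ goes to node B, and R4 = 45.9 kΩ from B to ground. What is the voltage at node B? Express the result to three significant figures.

The second stage (R3 + R4 = 80.30 kΩ) loads node A in parallel with R2.
Effective lower resistance at A: R2 ‖ 80.30 = 8.311 kΩ.
First divider: V_A = V_s · 8.311/(12.2 + 8.311) = 4.173 V.
Stage 2 is unloaded, so V_B = V_A · R4/(R3+R4) = 4.173 × 45.9/80.30 = 2.386 V.

V_B ≈ 2.39 V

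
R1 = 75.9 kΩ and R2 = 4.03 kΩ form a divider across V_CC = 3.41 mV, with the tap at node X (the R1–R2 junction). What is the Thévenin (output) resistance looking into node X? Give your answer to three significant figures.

With V_CC suppressed (replaced by a short), R_th = R1 ‖ R2 = (75.90 × 4.03)/(75.90 + 4.03) = 3.827 kΩ.

R_th ≈ 3.83 kΩ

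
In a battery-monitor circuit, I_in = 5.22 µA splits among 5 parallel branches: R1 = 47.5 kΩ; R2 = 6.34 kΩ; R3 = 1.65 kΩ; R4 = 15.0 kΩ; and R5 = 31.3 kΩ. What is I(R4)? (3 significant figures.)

I ≈ 0.394 µA

Total conductance ΣG = 1/47.5 + 1/6.34 + 1/1.65 + 1/15.0 + 1/31.3 = 0.8835 (units of 1/kΩ).
Current divider: I(R4) = I_in · G_k/ΣG = 5.22 × (0.06667/0.8835) = 5.22 × 0.07546 = 0.3939 µA.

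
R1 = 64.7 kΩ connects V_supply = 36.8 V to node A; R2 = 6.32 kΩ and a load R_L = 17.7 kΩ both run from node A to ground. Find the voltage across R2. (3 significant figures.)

V_out ≈ 2.47 V

First combine the lower leg with the load: R2 ‖ R_L = 4.657 kΩ.
Now apply the divider: V_out = 36.8 × 0.06715 = 2.471 V.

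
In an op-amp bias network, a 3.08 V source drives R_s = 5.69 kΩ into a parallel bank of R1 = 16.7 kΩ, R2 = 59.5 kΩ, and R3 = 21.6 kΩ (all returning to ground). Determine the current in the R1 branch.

Combine the parallel branches: R_p = (1/16.7 + 1/59.5 + 1/21.6)⁻¹ = 8.131 kΩ.
V_A = 3.08 × 8.131/13.82 = 1.812 V.
I(R1) = V_A / R1 = 1.812/16.7 = 0.1085 mA.

I ≈ 0.109 mA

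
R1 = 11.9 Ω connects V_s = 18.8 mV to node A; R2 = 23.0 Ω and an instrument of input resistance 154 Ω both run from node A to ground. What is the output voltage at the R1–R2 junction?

First combine the lower leg with the load: R2 ‖ R_L = 20.01 Ω.
Then V_out = V_s · R2'/(R1 + R2') = 18.8 × 20.01/31.91 = 11.79 mV.

V_out ≈ 11.8 mV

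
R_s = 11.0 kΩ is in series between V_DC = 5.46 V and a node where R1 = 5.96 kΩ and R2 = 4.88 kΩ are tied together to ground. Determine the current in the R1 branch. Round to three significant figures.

I ≈ 0.180 mA

Parallel bank: R_p = 1/(1/5.96 + 1/4.88) = 2.683 kΩ.
Node voltage V_A = V_DC · R_p/(R_s + R_p) = 5.46 × 0.1961 = 1.071 V.
I(R1) = V_A / R1 = 1.071/5.96 = 0.1796 mA.
(Check via current divider: I_total = 0.3990 mA; share G_k/ΣG = 0.4502 → same result.)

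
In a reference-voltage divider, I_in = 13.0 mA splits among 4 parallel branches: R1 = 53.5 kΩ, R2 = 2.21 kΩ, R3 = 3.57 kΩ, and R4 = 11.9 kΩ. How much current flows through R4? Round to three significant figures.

I ≈ 1.31 mA

Total conductance ΣG = 1/53.5 + 1/2.21 + 1/3.57 + 1/11.9 = 0.8353 (units of 1/kΩ).
By the current-divider rule, I = I_in · G_k/ΣG = 13.0 × 0.1006 = 1.308 mA.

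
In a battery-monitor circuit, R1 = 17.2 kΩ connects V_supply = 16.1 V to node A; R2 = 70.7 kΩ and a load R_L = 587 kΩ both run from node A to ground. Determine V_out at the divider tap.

V_out ≈ 12.7 V

The load sits in parallel with R2, giving an effective lower resistance R2' = R2·R_L/(R2+R_L) = 63.10 kΩ.
Now apply the divider: V_out = 16.1 × 0.7858 = 12.65 V.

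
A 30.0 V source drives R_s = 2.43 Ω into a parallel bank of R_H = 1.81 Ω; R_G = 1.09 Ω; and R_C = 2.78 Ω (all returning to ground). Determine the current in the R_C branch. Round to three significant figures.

Combine the parallel branches: R_p = (1/1.81 + 1/1.09 + 1/2.78)⁻¹ = 0.5466 Ω.
V_A by voltage divider: V_A = 30.0 × 0.5466/(2.43 + 0.5466) = 5.509 V.
I(R_C) = V_A / R_C = 5.509/2.78 = 1.982 A.
(Check via current divider: I_total = 10.08 A; share G_k/ΣG = 0.1966 → same result.)

I ≈ 1.98 A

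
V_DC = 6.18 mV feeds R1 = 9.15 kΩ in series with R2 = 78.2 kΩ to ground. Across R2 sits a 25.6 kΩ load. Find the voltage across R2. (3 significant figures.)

V_out ≈ 4.19 mV

The load sits in parallel with R2, giving an effective lower resistance R2' = R2·R_L/(R2+R_L) = 19.29 kΩ.
Then V_out = V_DC · R2'/(R1 + R2') = 6.18 × 19.29/28.44 = 4.191 mV.
(Unloaded it would be 5.53 mV; the load pulls it down.)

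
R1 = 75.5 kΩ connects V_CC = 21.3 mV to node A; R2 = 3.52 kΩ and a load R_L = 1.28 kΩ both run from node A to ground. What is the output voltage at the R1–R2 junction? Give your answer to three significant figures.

V_out ≈ 0.262 mV

R2 ‖ R_L = (3.52 × 1.28)/(3.52 + 1.28) = 0.9387 kΩ.
Voltage divider with the loaded lower leg: V_out = 21.3 × 0.9387/(75.5 + 0.9387) = 21.3 × 0.01228 = 0.2616 mV.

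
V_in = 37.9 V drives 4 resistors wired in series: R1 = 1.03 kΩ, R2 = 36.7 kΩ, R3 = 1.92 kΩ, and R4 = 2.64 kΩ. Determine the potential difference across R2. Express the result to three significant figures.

V ≈ 32.9 V

ΣR = 1.03 + 36.7 + 1.92 + 2.64 = 42.29 kΩ.
By the voltage-divider rule, V = 37.9 × 36.70/42.29 = 32.89 V.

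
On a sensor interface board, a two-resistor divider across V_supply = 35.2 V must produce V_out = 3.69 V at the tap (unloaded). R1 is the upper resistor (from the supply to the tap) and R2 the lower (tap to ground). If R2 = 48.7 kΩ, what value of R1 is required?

R1 ≈ 416 kΩ

The divider ratio is R2/(R1+R2) = 3.69/35.2 = 0.1048.
So R1 = R2 · (V_supply/V_out − 1) = 48.7 × (35.2/3.69 − 1) = 48.7 × 8.539 = 415.9 kΩ.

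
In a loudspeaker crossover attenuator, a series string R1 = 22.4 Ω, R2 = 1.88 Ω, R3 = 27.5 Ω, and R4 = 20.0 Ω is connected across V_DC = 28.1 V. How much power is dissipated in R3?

P ≈ 4.21 W

Series current I = V_DC/ΣR = 28.1/71.78 = 0.3915 A.
P = I²R = 0.1533 × 27.5 = 4.214 W.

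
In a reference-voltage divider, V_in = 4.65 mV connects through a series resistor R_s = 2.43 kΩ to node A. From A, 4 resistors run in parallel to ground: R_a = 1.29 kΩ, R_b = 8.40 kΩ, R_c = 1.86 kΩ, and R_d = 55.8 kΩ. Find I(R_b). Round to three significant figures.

I ≈ 0.122 µA

Parallel bank: R_p = 1/(1/1.29 + 1/8.40 + 1/1.86 + 1/55.8) = 0.6898 kΩ.
V_A = 4.65 × 0.6898/3.120 = 1.028 mV.
Branch current I = V_A/R_b = 1.028/8.40 = 0.1224 µA.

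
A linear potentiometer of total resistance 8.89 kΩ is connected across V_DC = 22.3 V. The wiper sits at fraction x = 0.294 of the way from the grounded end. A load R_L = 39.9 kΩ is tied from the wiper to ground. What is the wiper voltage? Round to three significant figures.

V_out ≈ 6.27 V

Lower segment x·R_p = 2.614 kΩ; upper segment (1−x)·R_p = 6.276 kΩ.
(x·R_p) ‖ R_L = 2.453 kΩ.
Loaded-divider output: V_out = 22.3 × 0.2810 = 6.266 V.
(Unloaded: V_out = x·V_DC = 6.56 V.)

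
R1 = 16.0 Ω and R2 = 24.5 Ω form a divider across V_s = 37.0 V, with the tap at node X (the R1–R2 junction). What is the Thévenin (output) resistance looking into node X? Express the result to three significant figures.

R_th ≈ 9.68 Ω

Zeroing V_s shorts the top of R1 to ground, so R_th = R1 ‖ R2 = 9.679 Ω.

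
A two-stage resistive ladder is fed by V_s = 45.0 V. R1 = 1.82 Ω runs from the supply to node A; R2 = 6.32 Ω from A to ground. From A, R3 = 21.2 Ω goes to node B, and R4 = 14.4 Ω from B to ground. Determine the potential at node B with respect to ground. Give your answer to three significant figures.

Looking into the second stage from A: R3 + R4 = 35.60 Ω appears in parallel with R2.
Effective lower resistance at A: R2 ‖ 35.60 = 5.367 Ω.
First divider: V_A = V_s · 5.367/(1.82 + 5.367) = 33.60 V.
V_B = V_A × 0.4045 = 13.59 V.

V_B ≈ 13.6 V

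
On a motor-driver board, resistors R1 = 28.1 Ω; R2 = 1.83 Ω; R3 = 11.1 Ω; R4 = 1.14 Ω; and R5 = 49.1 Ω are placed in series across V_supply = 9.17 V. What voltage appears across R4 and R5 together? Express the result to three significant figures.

V ≈ 5.05 V

ΣR = 28.1 + 1.83 + 11.1 + 1.14 + 49.1 = 91.27 Ω.
R_{R4..R5} = 1.14 + 49.1 = 50.24 Ω.
By the voltage-divider rule, V = 9.17 × 50.24/91.27 = 5.048 V.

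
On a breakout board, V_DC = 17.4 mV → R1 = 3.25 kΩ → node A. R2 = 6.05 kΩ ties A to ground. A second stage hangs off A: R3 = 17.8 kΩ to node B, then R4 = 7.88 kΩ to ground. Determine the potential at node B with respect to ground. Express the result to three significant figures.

The second stage (R3 + R4 = 25.68 kΩ) loads node A in parallel with R2.
Effective lower resistance at A: R2 ‖ 25.68 = 4.896 kΩ.
V_A = 17.4 × 4.896/(3.25 + 4.896) = 10.46 mV.
Stage 2 is unloaded, so V_B = V_A · R4/(R3+R4) = 10.46 × 7.88/25.68 = 3.209 mV.

V_B ≈ 3.21 mV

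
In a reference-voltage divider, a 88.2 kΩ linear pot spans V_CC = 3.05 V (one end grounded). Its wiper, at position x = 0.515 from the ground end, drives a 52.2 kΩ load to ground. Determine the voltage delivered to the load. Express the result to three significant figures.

V_out ≈ 1.10 V

Split the track: R_lower = x·R_p = 45.42 kΩ, R_upper = (1−x)·R_p = 42.78 kΩ.
(x·R_p) ‖ R_L = 24.29 kΩ.
Loaded-divider output: V_out = 3.05 × 0.3622 = 1.105 V.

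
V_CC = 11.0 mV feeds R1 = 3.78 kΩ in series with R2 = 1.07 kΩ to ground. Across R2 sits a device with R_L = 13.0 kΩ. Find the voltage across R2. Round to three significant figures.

V_out ≈ 2.28 mV

First combine the lower leg with the load: R2 ‖ R_L = 0.9886 kΩ.
Then V_out = V_CC · R2'/(R1 + R2') = 11.0 × 0.9886/4.769 = 2.281 mV.
(Unloaded it would be 2.43 mV; the load pulls it down.)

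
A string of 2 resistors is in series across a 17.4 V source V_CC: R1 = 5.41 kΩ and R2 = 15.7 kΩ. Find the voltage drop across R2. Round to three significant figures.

V ≈ 12.9 V

Total series resistance ΣR = 5.41 + 15.7 = 21.11 kΩ.
By the voltage-divider rule, V = 17.4 × 15.70/21.11 = 12.94 V.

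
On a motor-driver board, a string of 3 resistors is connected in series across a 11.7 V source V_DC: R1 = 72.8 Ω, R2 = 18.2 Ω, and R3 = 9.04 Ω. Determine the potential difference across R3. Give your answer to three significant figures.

Total series resistance ΣR = 72.8 + 18.2 + 9.04 = 100.0 Ω.
By the voltage-divider rule, V = 11.7 × 9.040/100.0 = 1.057 V.

V ≈ 1.06 V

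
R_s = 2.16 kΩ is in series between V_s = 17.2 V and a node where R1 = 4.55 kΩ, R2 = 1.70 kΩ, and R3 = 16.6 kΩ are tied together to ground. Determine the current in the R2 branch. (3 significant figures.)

Parallel bank: R_p = 1/(1/4.55 + 1/1.70 + 1/16.6) = 1.152 kΩ.
Node voltage V_A = V_s · R_p/(R_s + R_p) = 17.2 × 0.3478 = 5.982 V.
I(R2) = V_A / R2 = 5.982/1.70 = 3.519 mA.

I ≈ 3.52 mA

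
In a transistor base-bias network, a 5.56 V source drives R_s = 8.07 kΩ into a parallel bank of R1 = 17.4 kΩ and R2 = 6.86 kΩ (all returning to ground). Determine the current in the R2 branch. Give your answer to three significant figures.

Combine the parallel branches: R_p = (1/17.4 + 1/6.86)⁻¹ = 4.920 kΩ.
Node voltage V_A = V_CC · R_p/(R_s + R_p) = 5.56 × 0.3788 = 2.106 V.
Branch current I = V_A/R2 = 2.106/6.86 = 0.3070 mA.
(Equivalently: I_total = 0.4280 mA, then current-divider fraction G_k/ΣG = 0.7172.)

I ≈ 0.307 mA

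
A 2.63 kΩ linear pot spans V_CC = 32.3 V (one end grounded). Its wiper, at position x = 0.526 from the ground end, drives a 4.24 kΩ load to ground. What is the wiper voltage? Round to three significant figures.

Lower segment x·R_p = 1.383 kΩ; upper segment (1−x)·R_p = 1.247 kΩ.
Lower segment in parallel with the load: 1.383 ‖ 4.24 = 1.043 kΩ.
V_out = 32.3 × 1.043/(1.247 + 1.043) = 14.71 V.

V_out ≈ 14.7 V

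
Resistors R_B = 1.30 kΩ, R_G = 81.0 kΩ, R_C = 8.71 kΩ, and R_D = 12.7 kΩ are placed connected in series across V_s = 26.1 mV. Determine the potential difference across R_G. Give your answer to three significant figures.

V ≈ 20.4 mV

Total series resistance ΣR = 1.30 + 81.0 + 8.71 + 12.7 = 103.7 kΩ.
V = V_s · R/ΣR = 26.1 × 0.7810 = 20.38 mV.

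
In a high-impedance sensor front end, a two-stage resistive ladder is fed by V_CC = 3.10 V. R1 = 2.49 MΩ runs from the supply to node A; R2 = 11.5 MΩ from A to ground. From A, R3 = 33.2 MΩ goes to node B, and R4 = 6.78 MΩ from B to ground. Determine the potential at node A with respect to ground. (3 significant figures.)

Looking into the second stage from A: R3 + R4 = 39.98 MΩ appears in parallel with R2.
R2 ‖ (R3+R4) = 8.931 MΩ.
First divider: V_A = V_CC · 8.931/(2.49 + 8.931) = 2.424 V.

V_A ≈ 2.42 V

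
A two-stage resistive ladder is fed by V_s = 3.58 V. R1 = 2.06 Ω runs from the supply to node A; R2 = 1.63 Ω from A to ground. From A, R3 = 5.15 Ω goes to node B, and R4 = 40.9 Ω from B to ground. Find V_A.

V_A ≈ 1.55 V

Looking into the second stage from A: R3 + R4 = 46.05 Ω appears in parallel with R2.
Effective lower resistance at A: R2 ‖ 46.05 = 1.574 Ω.
First divider: V_A = V_s · 1.574/(2.06 + 1.574) = 1.551 V.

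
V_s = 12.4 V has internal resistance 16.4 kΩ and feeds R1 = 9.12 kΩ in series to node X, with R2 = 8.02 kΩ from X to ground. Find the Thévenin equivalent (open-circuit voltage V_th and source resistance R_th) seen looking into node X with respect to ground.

R1' = 16.4 + 9.12 = 25.52 kΩ (source resistance + R1).
With X open, the divider is unloaded: V_th = 12.4 × 8.02/33.54 = 2.965 V.
Zeroing V_s shorts the top of R1' to ground, so R_th = R1' ‖ R2 = 6.102 kΩ.

V_th ≈ 2.97 V, R_th ≈ 6.10 kΩ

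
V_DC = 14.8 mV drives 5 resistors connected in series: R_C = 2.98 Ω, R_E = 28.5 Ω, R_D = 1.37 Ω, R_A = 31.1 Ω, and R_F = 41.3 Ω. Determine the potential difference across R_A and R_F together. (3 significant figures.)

ΣR = 2.98 + 28.5 + 1.37 + 31.1 + 41.3 = 105.2 Ω.
R_{R_A..R_F} = 31.1 + 41.3 = 72.40 Ω.
Voltage divider: V = V_DC · (72.40 / 105.2) = 14.8 × 0.6879 = 10.18 mV.

V ≈ 10.2 mV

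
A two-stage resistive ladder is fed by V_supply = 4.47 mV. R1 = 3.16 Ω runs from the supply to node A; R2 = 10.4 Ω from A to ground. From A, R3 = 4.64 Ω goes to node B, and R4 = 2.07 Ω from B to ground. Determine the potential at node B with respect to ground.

V_B ≈ 0.777 mV

Node A sees R2 in parallel with the series input of stage 2, R3 + R4 = 6.710 Ω.
R2 ‖ (R3+R4) = 4.079 Ω.
So V_A = 4.47 × 0.5634 = 2.519 mV.
Stage 2 is unloaded, so V_B = V_A · R4/(R3+R4) = 2.519 × 2.07/6.710 = 0.7770 mV.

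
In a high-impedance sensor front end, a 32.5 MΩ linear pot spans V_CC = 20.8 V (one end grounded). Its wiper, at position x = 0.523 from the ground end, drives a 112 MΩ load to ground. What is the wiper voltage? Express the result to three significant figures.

Split the track: R_lower = x·R_p = 17.00 MΩ, R_upper = (1−x)·R_p = 15.50 MΩ.
R_L loads the lower segment: effective lower R = 14.76 MΩ.
Loaded-divider output: V_out = 20.8 × 0.4877 = 10.14 V.

V_out ≈ 10.1 V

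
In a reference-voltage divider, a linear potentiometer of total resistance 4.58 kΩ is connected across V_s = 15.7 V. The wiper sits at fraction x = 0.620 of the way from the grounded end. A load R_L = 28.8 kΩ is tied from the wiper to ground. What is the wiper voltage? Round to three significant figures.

Lower segment x·R_p = 2.840 kΩ; upper segment (1−x)·R_p = 1.740 kΩ.
R_L loads the lower segment: effective lower R = 2.585 kΩ.
Then V_out = V_s · 2.585/(1.740 + 2.585) = 9.382 V.

V_out ≈ 9.38 V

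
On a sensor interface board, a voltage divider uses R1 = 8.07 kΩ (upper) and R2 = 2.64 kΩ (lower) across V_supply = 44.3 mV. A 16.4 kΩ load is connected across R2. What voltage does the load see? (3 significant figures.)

First combine the lower leg with the load: R2 ‖ R_L = 2.274 kΩ.
Voltage divider with the loaded lower leg: V_out = 44.3 × 2.274/(8.07 + 2.274) = 44.3 × 0.2198 = 9.739 mV.

V_out ≈ 9.74 mV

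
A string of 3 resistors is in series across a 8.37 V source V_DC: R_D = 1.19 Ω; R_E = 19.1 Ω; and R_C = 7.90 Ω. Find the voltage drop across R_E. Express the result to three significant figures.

V ≈ 5.67 V

Series total: ΣR = 1.19 + 19.1 + 7.90 = 28.19 Ω.
By the voltage-divider rule, V = 8.37 × 19.10/28.19 = 5.671 V.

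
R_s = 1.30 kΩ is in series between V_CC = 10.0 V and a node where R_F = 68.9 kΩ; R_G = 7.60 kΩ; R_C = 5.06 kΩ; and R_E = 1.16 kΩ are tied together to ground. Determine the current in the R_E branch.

I ≈ 3.36 mA

Parallel bank: R_p = 1/(1/68.9 + 1/7.60 + 1/5.06 + 1/1.16) = 0.8293 kΩ.
V_A by voltage divider: V_A = 10.0 × 0.8293/(1.30 + 0.8293) = 3.895 V.
Branch current I = V_A/R_E = 3.895/1.16 = 3.358 mA.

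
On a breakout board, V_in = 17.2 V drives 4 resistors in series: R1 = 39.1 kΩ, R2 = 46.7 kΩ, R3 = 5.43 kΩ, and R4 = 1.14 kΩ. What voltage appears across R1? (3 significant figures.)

V ≈ 7.28 V

ΣR = 39.1 + 46.7 + 5.43 + 1.14 = 92.37 kΩ.
Voltage divider: V = V_in · (39.10 / 92.37) = 17.2 × 0.4233 = 7.281 V.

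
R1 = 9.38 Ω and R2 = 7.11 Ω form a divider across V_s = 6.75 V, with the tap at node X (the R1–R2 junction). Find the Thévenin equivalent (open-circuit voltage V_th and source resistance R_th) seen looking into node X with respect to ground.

With X open, the divider is unloaded: V_th = 6.75 × 7.11/16.49 = 2.910 V.
With V_s suppressed (replaced by a short), R_th = R1 ‖ R2 = (9.380 × 7.11)/(9.380 + 7.11) = 4.044 Ω.

V_th ≈ 2.91 V, R_th ≈ 4.04 Ω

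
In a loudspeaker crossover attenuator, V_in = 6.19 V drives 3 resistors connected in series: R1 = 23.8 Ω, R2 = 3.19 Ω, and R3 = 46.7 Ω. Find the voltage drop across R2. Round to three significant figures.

ΣR = 23.8 + 3.19 + 46.7 = 73.69 Ω.
By the voltage-divider rule, V = 6.19 × 3.190/73.69 = 0.2680 V.

V ≈ 0.268 V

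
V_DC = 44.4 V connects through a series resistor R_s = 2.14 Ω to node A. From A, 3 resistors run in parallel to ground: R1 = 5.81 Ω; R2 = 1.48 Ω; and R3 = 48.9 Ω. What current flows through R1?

I ≈ 2.67 A

Combine the parallel branches: R_p = (1/5.81 + 1/1.48 + 1/48.9)⁻¹ = 1.152 Ω.
V_A by voltage divider: V_A = 44.4 × 1.152/(2.14 + 1.152) = 15.54 V.
Branch current I = V_A/R1 = 15.54/5.81 = 2.674 A.
(Equivalently: I_total = 13.49 A, then current-divider fraction G_k/ΣG = 0.1982.)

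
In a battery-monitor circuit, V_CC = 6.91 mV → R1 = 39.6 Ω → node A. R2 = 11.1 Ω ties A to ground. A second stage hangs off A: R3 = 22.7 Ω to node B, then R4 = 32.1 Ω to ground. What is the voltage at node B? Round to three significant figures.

V_B ≈ 0.765 mV

The second stage (R3 + R4 = 54.80 Ω) loads node A in parallel with R2.
Effective lower resistance at A: R2 ‖ 54.80 = 9.230 Ω.
So V_A = 6.91 × 0.1890 = 1.306 mV.
Stage 2 is unloaded, so V_B = V_A · R4/(R3+R4) = 1.306 × 32.1/54.80 = 0.7651 mV.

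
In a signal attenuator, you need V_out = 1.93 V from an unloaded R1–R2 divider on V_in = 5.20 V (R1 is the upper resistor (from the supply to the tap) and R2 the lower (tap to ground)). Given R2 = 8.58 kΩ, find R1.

The divider ratio is R2/(R1+R2) = 1.93/5.20 = 0.3712.
Rearranging, R1 = R2·(1−k)/k = 8.58 × 1.694 = 14.54 kΩ.

R1 ≈ 14.5 kΩ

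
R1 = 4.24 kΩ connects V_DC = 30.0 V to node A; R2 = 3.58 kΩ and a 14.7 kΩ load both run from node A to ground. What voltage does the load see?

V_out ≈ 12.1 V

The load sits in parallel with R2, giving an effective lower resistance R2' = R2·R_L/(R2+R_L) = 2.879 kΩ.
Voltage divider with the loaded lower leg: V_out = 30.0 × 2.879/(4.24 + 2.879) = 30.0 × 0.4044 = 12.13 V.
(Unloaded it would be 13.7 V; the load pulls it down.)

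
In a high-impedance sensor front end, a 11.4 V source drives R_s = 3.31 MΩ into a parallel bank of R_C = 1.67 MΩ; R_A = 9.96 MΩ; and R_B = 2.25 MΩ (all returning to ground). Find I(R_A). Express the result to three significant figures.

Combine the parallel branches: R_p = (1/1.67 + 1/9.96 + 1/2.25)⁻¹ = 0.8744 MΩ.
V_A = 11.4 × 0.8744/4.184 = 2.382 V.
I(R_A) = V_A / R_A = 2.382/9.96 = 0.2392 µA.

I ≈ 0.239 µA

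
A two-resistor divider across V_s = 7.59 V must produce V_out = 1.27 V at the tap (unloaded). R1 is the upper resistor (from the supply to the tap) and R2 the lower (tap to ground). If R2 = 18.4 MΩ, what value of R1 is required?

R1 ≈ 91.6 MΩ

V_out/V_s = R2/(R1+R2) = 0.1673.
R1 = R2·(1/k − 1) = 18.4 × 4.976 = 91.57 MΩ.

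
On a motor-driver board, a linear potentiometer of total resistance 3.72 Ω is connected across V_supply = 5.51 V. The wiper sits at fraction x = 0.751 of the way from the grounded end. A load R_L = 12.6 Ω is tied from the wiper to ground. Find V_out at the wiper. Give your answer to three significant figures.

The pot divides into 0.9263 Ω above the wiper and 2.794 Ω below.
(x·R_p) ‖ R_L = 2.287 Ω.
Loaded-divider output: V_out = 5.51 × 0.7117 = 3.922 V.
(Unloaded: V_out = x·V_supply = 4.14 V.)

V_out ≈ 3.92 V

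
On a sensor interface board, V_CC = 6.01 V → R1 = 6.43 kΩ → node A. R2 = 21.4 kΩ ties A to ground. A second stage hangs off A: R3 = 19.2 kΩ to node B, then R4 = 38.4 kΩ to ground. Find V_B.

V_B ≈ 2.84 V

The second stage (R3 + R4 = 57.60 kΩ) loads node A in parallel with R2.
Effective lower resistance at A: R2 ‖ 57.60 = 15.60 kΩ.
V_A = 6.01 × 15.60/(6.43 + 15.60) = 4.256 V.
V_B = V_A × 0.6667 = 2.837 V.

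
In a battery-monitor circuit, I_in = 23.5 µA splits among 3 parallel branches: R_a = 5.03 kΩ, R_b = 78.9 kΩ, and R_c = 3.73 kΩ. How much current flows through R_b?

I ≈ 0.621 µA

ΣG = 1/5.03 + 1/78.9 + 1/3.73 = 0.4796.
By the current-divider rule, I = I_in · G_k/ΣG = 23.5 × 0.02643 = 0.6211 µA.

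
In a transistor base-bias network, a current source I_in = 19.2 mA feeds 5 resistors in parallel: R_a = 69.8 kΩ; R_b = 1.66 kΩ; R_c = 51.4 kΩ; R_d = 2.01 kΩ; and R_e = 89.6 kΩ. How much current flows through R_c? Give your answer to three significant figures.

ΣG = 1/69.8 + 1/1.66 + 1/51.4 + 1/2.01 + 1/89.6 = 1.145.
Current divider: I(R_c) = I_in · G_k/ΣG = 19.2 × (0.01946/1.145) = 19.2 × 0.01699 = 0.3263 mA.

I ≈ 0.326 mA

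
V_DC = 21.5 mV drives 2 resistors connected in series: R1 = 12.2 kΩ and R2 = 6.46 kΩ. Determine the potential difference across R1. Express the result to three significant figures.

ΣR = 12.2 + 6.46 = 18.66 kΩ.
Voltage divider: V = V_DC · (12.20 / 18.66) = 21.5 × 0.6538 = 14.06 mV.

V ≈ 14.1 mV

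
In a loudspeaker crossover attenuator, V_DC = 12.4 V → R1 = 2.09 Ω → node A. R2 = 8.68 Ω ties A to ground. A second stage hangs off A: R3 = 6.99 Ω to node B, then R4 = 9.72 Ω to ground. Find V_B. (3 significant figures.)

V_B ≈ 5.28 V

Looking into the second stage from A: R3 + R4 = 16.71 Ω appears in parallel with R2.
R2 ‖ (R3+R4) = 5.713 Ω.
So V_A = 12.4 × 0.7321 = 9.079 V.
Stage 2 is unloaded, so V_B = V_A · R4/(R3+R4) = 9.079 × 9.72/16.71 = 5.281 V.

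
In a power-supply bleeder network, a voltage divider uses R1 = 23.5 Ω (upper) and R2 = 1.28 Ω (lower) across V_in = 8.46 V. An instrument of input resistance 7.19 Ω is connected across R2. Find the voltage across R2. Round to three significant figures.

The load sits in parallel with R2, giving an effective lower resistance R2' = R2·R_L/(R2+R_L) = 1.087 Ω.
Now apply the divider: V_out = 8.46 × 0.04419 = 0.3739 V.

V_out ≈ 0.374 V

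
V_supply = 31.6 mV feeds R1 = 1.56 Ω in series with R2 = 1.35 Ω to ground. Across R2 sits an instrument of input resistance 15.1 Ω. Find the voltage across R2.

V_out ≈ 14.0 mV

The load sits in parallel with R2, giving an effective lower resistance R2' = R2·R_L/(R2+R_L) = 1.239 Ω.
Now apply the divider: V_out = 31.6 × 0.4427 = 13.99 mV.
(Unloaded it would be 14.7 mV; the load pulls it down.)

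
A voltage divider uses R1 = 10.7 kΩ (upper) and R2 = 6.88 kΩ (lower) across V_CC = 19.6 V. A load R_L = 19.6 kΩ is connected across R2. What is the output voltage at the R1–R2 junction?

V_out ≈ 6.32 V

R2 ‖ R_L = (6.88 × 19.6)/(6.88 + 19.6) = 5.092 kΩ.
Now apply the divider: V_out = 19.6 × 0.3225 = 6.320 V.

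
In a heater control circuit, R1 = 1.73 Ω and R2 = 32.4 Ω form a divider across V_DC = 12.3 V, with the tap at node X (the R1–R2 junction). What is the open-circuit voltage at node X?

Open-circuit (no load on X): V_th = V_DC · R2/(R1 + R2) = 12.3 × 32.4/(1.730 + 32.4) = 11.68 V.

V_th ≈ 11.7 V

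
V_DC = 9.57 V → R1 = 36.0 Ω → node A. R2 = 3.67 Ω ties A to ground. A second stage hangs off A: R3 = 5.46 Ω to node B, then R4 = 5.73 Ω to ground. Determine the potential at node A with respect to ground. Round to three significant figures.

The second stage (R3 + R4 = 11.19 Ω) loads node A in parallel with R2.
Effective lower resistance at A: R2 ‖ 11.19 = 2.764 Ω.
So V_A = 9.57 × 0.07129 = 0.6823 V.

V_A ≈ 0.682 V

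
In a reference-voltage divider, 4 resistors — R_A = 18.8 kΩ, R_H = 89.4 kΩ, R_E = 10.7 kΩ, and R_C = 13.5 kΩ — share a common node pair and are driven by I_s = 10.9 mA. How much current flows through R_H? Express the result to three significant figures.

Conductances: ΣG = 1/18.8 + 1/89.4 + 1/10.7 + 1/13.5 = 0.2319 (1/kΩ).
Current divider: I(R_H) = I_s · G_k/ΣG = 10.9 × (0.01119/0.2319) = 10.9 × 0.04823 = 0.5257 mA.

I ≈ 0.526 mA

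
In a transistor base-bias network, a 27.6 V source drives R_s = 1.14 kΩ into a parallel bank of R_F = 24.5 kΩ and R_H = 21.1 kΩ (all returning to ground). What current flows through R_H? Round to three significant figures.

Equivalent of the parallel group: R_p = 11.34 kΩ.
V_A = 27.6 × 11.34/12.48 = 25.08 V.
I(R_H) = V_A / R_H = 25.08/21.1 = 1.189 mA.
(Equivalently: I_total = 2.212 mA, then current-divider fraction G_k/ΣG = 0.5373.)

I ≈ 1.19 mA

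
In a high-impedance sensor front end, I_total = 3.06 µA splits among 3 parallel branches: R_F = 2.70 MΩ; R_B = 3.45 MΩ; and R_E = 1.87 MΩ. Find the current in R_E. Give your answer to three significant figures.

I ≈ 1.37 µA

ΣG = 1/2.70 + 1/3.45 + 1/1.87 = 1.195.
R_E takes the fraction G_k/ΣG = 0.5348/1.195 = 0.4475, so I = 3.06 × 0.4475 = 1.369 µA.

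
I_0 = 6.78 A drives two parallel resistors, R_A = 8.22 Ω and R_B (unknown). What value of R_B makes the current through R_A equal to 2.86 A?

R_B ≈ 6.00 Ω

The fraction through R_A equals R_B/(R_A+R_B).
2.86/6.78 = R_B/(R_A + R_B) → R_B = R_A · (0.4218)/(1 − 0.4218) = 8.22 × 0.7296 = 5.997 Ω.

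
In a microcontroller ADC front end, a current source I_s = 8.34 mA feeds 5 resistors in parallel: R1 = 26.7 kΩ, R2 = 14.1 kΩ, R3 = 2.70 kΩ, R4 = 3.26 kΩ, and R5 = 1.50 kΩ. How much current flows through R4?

I ≈ 1.76 mA

Conductances: ΣG = 1/26.7 + 1/14.1 + 1/2.70 + 1/3.26 + 1/1.50 = 1.452 (1/kΩ).
Current divider: I(R4) = I_s · G_k/ΣG = 8.34 × (0.3067/1.452) = 8.34 × 0.2112 = 1.762 mA.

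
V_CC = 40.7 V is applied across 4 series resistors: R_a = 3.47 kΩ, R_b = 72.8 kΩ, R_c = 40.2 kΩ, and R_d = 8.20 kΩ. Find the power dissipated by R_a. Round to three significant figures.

P ≈ 0.370 mW

Series current I = V_CC/ΣR = 40.7/124.7 = 0.3265 mA.
V(R_a) = I·R = 1.133 V; P = V·I = 1.133 × 0.3265 = 0.3698 mW.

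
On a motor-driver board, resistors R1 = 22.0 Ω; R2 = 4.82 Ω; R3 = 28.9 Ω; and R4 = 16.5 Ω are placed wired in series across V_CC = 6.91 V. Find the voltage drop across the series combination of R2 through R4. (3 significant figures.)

V ≈ 4.81 V

Series total: ΣR = 22.0 + 4.82 + 28.9 + 16.5 = 72.22 Ω.
R_{R2..R4} = 4.82 + 28.9 + 16.5 = 50.22 Ω.
By the voltage-divider rule, V = 6.91 × 50.22/72.22 = 4.805 V.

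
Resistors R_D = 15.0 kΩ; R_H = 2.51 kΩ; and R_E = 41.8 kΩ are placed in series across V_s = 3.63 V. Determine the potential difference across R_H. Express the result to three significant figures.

V ≈ 0.154 V

ΣR = 15.0 + 2.51 + 41.8 = 59.31 kΩ.
Voltage divider: V = V_s · (2.510 / 59.31) = 3.63 × 0.04232 = 0.1536 V.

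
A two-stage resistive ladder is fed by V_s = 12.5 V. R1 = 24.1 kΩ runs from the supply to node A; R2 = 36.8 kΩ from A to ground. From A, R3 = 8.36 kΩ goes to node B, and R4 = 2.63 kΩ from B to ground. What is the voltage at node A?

Looking into the second stage from A: R3 + R4 = 10.99 kΩ appears in parallel with R2.
R2 ‖ (R3+R4) = 8.463 kΩ.
V_A = 12.5 × 8.463/(24.1 + 8.463) = 3.249 V.

V_A ≈ 3.25 V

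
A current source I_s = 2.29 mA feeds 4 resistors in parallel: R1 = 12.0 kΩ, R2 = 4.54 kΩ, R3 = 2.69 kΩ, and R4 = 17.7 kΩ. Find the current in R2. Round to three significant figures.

Conductances: ΣG = 1/12.0 + 1/4.54 + 1/2.69 + 1/17.7 = 0.7318 (1/kΩ).
By the current-divider rule, I = I_s · G_k/ΣG = 2.29 × 0.3010 = 0.6892 mA.

I ≈ 0.689 mA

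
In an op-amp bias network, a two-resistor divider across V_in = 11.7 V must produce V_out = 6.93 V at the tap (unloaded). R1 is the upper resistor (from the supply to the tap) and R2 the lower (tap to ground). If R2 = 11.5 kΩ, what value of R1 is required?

R1 ≈ 7.92 kΩ

V_out/V_in = R2/(R1+R2) = 0.5923.
So R1 = R2 · (V_in/V_out − 1) = 11.5 × (11.7/6.93 − 1) = 11.5 × 0.6883 = 7.916 kΩ.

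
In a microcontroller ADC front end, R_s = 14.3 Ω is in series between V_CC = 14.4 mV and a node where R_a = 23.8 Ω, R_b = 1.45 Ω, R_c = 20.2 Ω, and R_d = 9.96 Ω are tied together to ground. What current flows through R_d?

Equivalent of the parallel group: R_p = 1.134 Ω.
V_A by voltage divider: V_A = 14.4 × 1.134/(14.3 + 1.134) = 1.058 mV.
Branch current I = V_A/R_d = 1.058/9.96 = 0.1063 mA.
(Equivalently: I_total = 0.9330 mA, then current-divider fraction G_k/ΣG = 0.1139.)

I ≈ 0.106 mA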